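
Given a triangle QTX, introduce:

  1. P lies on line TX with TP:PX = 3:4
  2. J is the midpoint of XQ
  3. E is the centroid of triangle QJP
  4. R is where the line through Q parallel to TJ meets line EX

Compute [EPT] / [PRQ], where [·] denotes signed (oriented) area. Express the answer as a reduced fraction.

Choose coordinates Q = (0, 0), T = (1, 0), X = (0, 1).
1. P lies on line TX with TP:PX = 3:4 ⇒ P = (4/7, 3/7)
2. J is the midpoint of XQ ⇒ J = (0, 1/2)
3. E is the centroid of triangle QJP ⇒ E = (4/21, 13/42)
4. R is where the line through Q parallel to TJ meets line EX ⇒ R = (8/25, -4/25)
2·[EPT] = -3/14, 2·[PRQ] = -8/35
[EPT]:[PRQ] = -3/14:-8/35 = 15/16

[EPT]:[PRQ] = 15/16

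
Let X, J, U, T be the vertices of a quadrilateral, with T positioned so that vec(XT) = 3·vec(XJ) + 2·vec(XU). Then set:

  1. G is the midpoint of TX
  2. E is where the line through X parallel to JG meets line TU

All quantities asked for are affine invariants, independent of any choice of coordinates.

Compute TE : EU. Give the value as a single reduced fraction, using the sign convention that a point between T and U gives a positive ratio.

TE:EU = 4

Work in coordinates with X = (0, 0), J = (1, 0), U = (0, 1), T = (3, 2).
1. G is the midpoint of TX ⇒ G = (3/2, 1)
2. E is where the line through X parallel to JG meets line TU ⇒ E = (3/5, 6/5)
E = T + t·(U−T) with t = 4/5, so TE:EU = t:(1−t) = 4/5:1/5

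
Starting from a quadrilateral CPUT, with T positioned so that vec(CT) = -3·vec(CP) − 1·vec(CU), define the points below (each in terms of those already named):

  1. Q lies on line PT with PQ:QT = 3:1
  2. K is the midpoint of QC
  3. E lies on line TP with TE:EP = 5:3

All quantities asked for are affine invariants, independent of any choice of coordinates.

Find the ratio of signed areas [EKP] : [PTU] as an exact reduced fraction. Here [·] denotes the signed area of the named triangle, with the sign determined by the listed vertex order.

Set C = (0, 0), P = (1, 0), U = (0, 1), T = (-3, -1); any affine frame gives the same invariant.
1. Q lies on line PT with PQ:QT = 3:1 ⇒ Q = (-2, -3/4)
2. K is the midpoint of QC ⇒ K = (-1, -3/8)
3. E lies on line TP with TE:EP = 5:3 ⇒ E = (-1/2, -3/8)
2·[EKP] = -3/16, 2·[PTU] = -5
[EKP]:[PTU] = -3/16:-5 = 3/80

[EKP]:[PTU] = 3/80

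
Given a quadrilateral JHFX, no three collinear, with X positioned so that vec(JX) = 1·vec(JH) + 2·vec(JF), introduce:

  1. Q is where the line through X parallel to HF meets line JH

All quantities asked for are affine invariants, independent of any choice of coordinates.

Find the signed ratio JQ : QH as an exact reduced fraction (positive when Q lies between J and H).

JQ:QH = -3/2

Assign J = (0, 0), H = (1, 0), F = (0, 1), X = (1, 2) — the answer is frame-independent, so this choice is without loss of generality.
1. Q is where the line through X parallel to HF meets line JH ⇒ Q = (3, 0)
Q = J + t·(H−J) with t = 3, so JQ:QH = t:(1−t) = 3:-2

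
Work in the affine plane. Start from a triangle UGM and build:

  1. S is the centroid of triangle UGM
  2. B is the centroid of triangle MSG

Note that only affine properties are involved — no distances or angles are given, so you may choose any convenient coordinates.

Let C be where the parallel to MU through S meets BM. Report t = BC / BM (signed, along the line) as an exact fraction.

t = 1/4

Work in coordinates with U = (0, 0), G = (1, 0), M = (0, 1).
1. S is the centroid of triangle UGM ⇒ S = (1/3, 1/3)
2. B is the centroid of triangle MSG ⇒ B = (4/9, 4/9)
through S parallel to MU: direction (0, -1); meets BM at C = (1/3, 7/12)
C = B + t·(M−B) with t = 1/4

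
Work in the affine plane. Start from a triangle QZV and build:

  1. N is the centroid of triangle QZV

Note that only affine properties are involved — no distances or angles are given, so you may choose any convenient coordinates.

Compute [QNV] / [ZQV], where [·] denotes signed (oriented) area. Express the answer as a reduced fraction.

Work in coordinates with Q = (0, 0), Z = (1, 0), V = (0, 1).
1. N is the centroid of triangle QZV ⇒ N = (1/3, 1/3)
2·[QNV] = 1/3, 2·[ZQV] = -1
[QNV]:[ZQV] = 1/3:-1 = -1/3

[QNV]:[ZQV] = -1/3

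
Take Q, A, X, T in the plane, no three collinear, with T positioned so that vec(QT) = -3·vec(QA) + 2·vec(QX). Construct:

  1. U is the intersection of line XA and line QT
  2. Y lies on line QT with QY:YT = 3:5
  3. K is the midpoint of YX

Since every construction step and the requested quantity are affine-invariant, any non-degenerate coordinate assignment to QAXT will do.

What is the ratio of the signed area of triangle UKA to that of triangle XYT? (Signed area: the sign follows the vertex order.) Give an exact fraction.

[UKA]:[XYT] = 11/15

Choose coordinates Q = (0, 0), A = (1, 0), X = (0, 1), T = (-3, 2).
1. U is the intersection of line XA and line QT ⇒ U = (3, -2)
2. Y lies on line QT with QY:YT = 3:5 ⇒ Y = (-9/8, 3/4)
3. K is the midpoint of YX ⇒ K = (-9/16, 7/8)
2·[UKA] = -11/8, 2·[XYT] = -15/8
[UKA]:[XYT] = -11/8:-15/8 = 11/15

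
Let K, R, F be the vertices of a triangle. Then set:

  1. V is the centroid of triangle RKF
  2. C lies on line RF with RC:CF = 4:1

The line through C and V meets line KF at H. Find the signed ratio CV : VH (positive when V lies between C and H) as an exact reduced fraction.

Set K = (0, 0), R = (1, 0), F = (0, 1); any affine frame gives the same invariant.
1. V is the centroid of triangle RKF ⇒ V = (1/3, 1/3)
2. C lies on line RF with RC:CF = 4:1 ⇒ C = (1/5, 4/5)
line CV meets KF at H = (0, 3/2)
V = C + t·(H−C) with t = -2/3, so CV:VH = -2/3:5/3

CV:VH = -2/5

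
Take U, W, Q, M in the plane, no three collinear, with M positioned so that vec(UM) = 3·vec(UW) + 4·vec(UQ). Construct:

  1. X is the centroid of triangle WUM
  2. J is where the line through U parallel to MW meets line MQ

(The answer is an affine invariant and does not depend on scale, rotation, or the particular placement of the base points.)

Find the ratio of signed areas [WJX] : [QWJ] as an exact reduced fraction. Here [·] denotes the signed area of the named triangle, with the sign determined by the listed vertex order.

[WJX]:[QWJ] = -1/3

Choose coordinates U = (0, 0), W = (1, 0), Q = (0, 1), M = (3, 4).
1. X is the centroid of triangle WUM ⇒ X = (4/3, 4/3)
2. J is where the line through U parallel to MW meets line MQ ⇒ J = (1, 2)
2·[WJX] = -2/3, 2·[QWJ] = 2
[WJX]:[QWJ] = -2/3:2 = -1/3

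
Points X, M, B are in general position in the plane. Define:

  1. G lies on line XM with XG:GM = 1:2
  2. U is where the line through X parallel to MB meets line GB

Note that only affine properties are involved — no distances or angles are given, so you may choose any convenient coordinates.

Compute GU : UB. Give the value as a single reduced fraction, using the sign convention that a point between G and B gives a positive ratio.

GU:UB = -1/3

Work in coordinates with X = (0, 0), M = (1, 0), B = (0, 1).
1. G lies on line XM with XG:GM = 1:2 ⇒ G = (1/3, 0)
2. U is where the line through X parallel to MB meets line GB ⇒ U = (1/2, -1/2)
U = G + t·(B−G) with t = -1/2, so GU:UB = t:(1−t) = -1/2:3/2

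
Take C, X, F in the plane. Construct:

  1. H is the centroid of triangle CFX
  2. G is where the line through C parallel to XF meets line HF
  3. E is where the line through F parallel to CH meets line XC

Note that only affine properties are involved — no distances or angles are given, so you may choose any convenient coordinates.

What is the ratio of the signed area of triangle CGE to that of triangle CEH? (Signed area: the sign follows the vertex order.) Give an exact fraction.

Work in coordinates with C = (0, 0), X = (1, 0), F = (0, 1).
1. H is the centroid of triangle CFX ⇒ H = (1/3, 1/3)
2. G is where the line through C parallel to XF meets line HF ⇒ G = (1, -1)
3. E is where the line through F parallel to CH meets line XC ⇒ E = (-1, 0)
2·[CGE] = -1, 2·[CEH] = -1/3
[CGE]:[CEH] = -1:-1/3 = 3

[CGE]:[CEH] = 3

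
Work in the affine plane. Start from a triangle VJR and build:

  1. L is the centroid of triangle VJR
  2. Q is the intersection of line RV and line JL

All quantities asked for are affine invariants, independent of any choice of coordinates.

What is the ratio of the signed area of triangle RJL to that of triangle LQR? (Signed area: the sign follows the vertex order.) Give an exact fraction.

[RJL]:[LQR] = 2

Set V = (0, 0), J = (1, 0), R = (0, 1); any affine frame gives the same invariant.
1. L is the centroid of triangle VJR ⇒ L = (1/3, 1/3)
2. Q is the intersection of line RV and line JL ⇒ Q = (0, 1/2)
2·[RJL] = -1/3, 2·[LQR] = -1/6
[RJL]:[LQR] = -1/3:-1/6 = 2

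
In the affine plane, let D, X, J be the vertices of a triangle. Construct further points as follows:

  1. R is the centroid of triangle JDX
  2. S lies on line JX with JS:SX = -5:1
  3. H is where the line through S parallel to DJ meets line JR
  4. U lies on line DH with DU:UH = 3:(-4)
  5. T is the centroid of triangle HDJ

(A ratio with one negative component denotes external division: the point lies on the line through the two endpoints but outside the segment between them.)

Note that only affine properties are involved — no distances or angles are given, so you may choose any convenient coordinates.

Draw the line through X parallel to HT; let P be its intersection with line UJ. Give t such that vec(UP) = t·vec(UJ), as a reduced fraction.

Work in coordinates with D = (0, 0), X = (1, 0), J = (0, 1).
1. R is the centroid of triangle JDX ⇒ R = (1/3, 1/3)
2. S lies on line JX with JS:SX = -5:1 ⇒ S = (5/4, -1/4)
3. H is where the line through S parallel to DJ meets line JR ⇒ H = (5/4, -3/2)
4. U lies on line DH with DU:UH = 3:(-4) ⇒ U = (-15/4, 9/2)
5. T is the centroid of triangle HDJ ⇒ T = (5/12, -1/6)
through X parallel to HT: direction (-5/6, 4/3); meets UJ at P = (9/10, 4/25)
P = U + t·(J−U) with t = 31/25

t = 31/25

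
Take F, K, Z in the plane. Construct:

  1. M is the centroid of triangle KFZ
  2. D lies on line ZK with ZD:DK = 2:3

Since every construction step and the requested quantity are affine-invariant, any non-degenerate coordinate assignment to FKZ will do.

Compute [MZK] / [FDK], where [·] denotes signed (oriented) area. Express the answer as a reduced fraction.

Work in coordinates with F = (0, 0), K = (1, 0), Z = (0, 1).
1. M is the centroid of triangle KFZ ⇒ M = (1/3, 1/3)
2. D lies on line ZK with ZD:DK = 2:3 ⇒ D = (2/5, 3/5)
2·[MZK] = -1/3, 2·[FDK] = -3/5
[MZK]:[FDK] = -1/3:-3/5 = 5/9

[MZK]:[FDK] = 5/9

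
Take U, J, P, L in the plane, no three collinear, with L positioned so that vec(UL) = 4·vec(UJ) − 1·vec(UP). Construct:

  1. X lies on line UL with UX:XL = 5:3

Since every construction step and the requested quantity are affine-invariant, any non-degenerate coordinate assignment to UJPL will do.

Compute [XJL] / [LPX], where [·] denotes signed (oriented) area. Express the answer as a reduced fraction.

[XJL]:[LPX] = -1/4

Set U = (0, 0), J = (1, 0), P = (0, 1), L = (4, -1); any affine frame gives the same invariant.
1. X lies on line UL with UX:XL = 5:3 ⇒ X = (5/2, -5/8)
2·[XJL] = -3/8, 2·[LPX] = 3/2
[XJL]:[LPX] = -3/8:3/2 = -1/4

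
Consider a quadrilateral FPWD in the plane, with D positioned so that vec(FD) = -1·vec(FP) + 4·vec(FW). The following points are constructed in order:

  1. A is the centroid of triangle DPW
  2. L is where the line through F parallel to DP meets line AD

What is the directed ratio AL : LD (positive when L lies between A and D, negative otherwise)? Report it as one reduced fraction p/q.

Assign F = (0, 0), P = (1, 0), W = (0, 1), D = (-1, 4) — the answer is frame-independent, so this choice is without loss of generality.
1. A is the centroid of triangle DPW ⇒ A = (0, 5/3)
2. L is where the line through F parallel to DP meets line AD ⇒ L = (5, -10)
L = A + t·(D−A) with t = -5, so AL:LD = t:(1−t) = -5:6

AL:LD = -5/6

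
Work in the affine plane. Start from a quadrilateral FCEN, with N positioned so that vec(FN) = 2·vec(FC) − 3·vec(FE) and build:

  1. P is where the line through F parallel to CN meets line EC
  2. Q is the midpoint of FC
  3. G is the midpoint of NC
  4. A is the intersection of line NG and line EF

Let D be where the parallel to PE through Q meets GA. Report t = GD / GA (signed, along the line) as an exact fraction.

Work in coordinates with F = (0, 0), C = (1, 0), E = (0, 1), N = (2, -3).
1. P is where the line through F parallel to CN meets line EC ⇒ P = (-1/2, 3/2)
2. Q is the midpoint of FC ⇒ Q = (1/2, 0)
3. G is the midpoint of NC ⇒ G = (3/2, -3/2)
4. A is the intersection of line NG and line EF ⇒ A = (0, 3)
through Q parallel to PE: direction (1/2, -1/2); meets GA at D = (5/4, -3/4)
D = G + t·(A−G) with t = 1/6

t = 1/6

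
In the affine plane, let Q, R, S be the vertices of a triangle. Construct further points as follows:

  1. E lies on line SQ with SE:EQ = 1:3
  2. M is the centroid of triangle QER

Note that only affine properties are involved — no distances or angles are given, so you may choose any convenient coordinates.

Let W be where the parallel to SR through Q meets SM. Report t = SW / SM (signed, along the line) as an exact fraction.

Assign Q = (0, 0), R = (1, 0), S = (0, 1) — the answer is frame-independent, so this choice is without loss of generality.
1. E lies on line SQ with SE:EQ = 1:3 ⇒ E = (0, 3/4)
2. M is the centroid of triangle QER ⇒ M = (1/3, 1/4)
through Q parallel to SR: direction (1, -1); meets SM at W = (4/5, -4/5)
W = S + t·(M−S) with t = 12/5

t = 12/5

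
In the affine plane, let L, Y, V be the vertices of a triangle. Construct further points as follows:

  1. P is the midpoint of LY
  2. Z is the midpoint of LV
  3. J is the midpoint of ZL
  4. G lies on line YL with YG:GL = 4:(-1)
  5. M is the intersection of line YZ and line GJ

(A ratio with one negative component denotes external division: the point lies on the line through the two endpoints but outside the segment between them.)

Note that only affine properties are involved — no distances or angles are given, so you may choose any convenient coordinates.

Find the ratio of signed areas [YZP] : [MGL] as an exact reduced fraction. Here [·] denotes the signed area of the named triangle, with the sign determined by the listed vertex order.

Set L = (0, 0), Y = (1, 0), V = (0, 1); any affine frame gives the same invariant.
1. P is the midpoint of LY ⇒ P = (1/2, 0)
2. Z is the midpoint of LV ⇒ Z = (0, 1/2)
3. J is the midpoint of ZL ⇒ J = (0, 1/4)
4. G lies on line YL with YG:GL = 4:(-1) ⇒ G = (-1/3, 0)
5. M is the intersection of line YZ and line GJ ⇒ M = (1/5, 2/5)
2·[YZP] = 1/4, 2·[MGL] = 2/15
[YZP]:[MGL] = 1/4:2/15 = 15/8

[YZP]:[MGL] = 15/8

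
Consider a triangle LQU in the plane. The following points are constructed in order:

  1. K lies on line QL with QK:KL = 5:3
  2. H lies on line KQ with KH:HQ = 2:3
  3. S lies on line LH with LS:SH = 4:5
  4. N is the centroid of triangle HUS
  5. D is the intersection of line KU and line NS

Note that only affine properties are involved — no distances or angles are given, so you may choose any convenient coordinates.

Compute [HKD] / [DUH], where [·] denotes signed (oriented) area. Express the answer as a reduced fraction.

Assign L = (0, 0), Q = (1, 0), U = (0, 1) — the answer is frame-independent, so this choice is without loss of generality.
1. K lies on line QL with QK:KL = 5:3 ⇒ K = (3/8, 0)
2. H lies on line KQ with KH:HQ = 2:3 ⇒ H = (5/8, 0)
3. S lies on line LH with LS:SH = 4:5 ⇒ S = (5/18, 0)
4. N is the centroid of triangle HUS ⇒ N = (65/216, 1/3)
5. D is the intersection of line KU and line NS ⇒ D = (75/256, 7/32)
2·[HKD] = -7/128, 2·[DUH] = -25/128
[HKD]:[DUH] = -7/128:-25/128 = 7/25

[HKD]:[DUH] = 7/25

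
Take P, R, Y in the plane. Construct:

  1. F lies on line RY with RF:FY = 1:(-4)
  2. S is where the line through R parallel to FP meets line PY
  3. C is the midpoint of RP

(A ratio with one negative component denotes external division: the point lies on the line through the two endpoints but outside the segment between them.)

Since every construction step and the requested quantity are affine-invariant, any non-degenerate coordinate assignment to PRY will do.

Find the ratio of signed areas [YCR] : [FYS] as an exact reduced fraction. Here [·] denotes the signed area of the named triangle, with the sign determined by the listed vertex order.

[YCR]:[FYS] = 1/2

Work in coordinates with P = (0, 0), R = (1, 0), Y = (0, 1).
1. F lies on line RY with RF:FY = 1:(-4) ⇒ F = (4/3, -1/3)
2. S is where the line through R parallel to FP meets line PY ⇒ S = (0, 1/4)
3. C is the midpoint of RP ⇒ C = (1/2, 0)
2·[YCR] = 1/2, 2·[FYS] = 1
[YCR]:[FYS] = 1/2:1 = 1/2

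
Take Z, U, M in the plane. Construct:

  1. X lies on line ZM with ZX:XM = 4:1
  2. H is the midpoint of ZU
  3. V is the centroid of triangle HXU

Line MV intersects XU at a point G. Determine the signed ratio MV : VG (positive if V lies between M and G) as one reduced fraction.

MV:VG = -5/2

Choose coordinates Z = (0, 0), U = (1, 0), M = (0, 1).
1. X lies on line ZM with ZX:XM = 4:1 ⇒ X = (0, 4/5)
2. H is the midpoint of ZU ⇒ H = (1/2, 0)
3. V is the centroid of triangle HXU ⇒ V = (1/2, 4/15)
line MV meets XU at G = (3/10, 14/25)
V = M + t·(G−M) with t = 5/3, so MV:VG = 5/3:-2/3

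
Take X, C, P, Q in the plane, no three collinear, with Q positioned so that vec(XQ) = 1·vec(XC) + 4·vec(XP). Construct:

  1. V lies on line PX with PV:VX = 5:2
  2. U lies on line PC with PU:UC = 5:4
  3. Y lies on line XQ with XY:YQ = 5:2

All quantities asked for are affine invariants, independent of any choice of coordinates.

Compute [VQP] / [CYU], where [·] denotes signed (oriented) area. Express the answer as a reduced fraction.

[VQP]:[CYU] = 5/8

Assign X = (0, 0), C = (1, 0), P = (0, 1), Q = (1, 4) — the answer is frame-independent, so this choice is without loss of generality.
1. V lies on line PX with PV:VX = 5:2 ⇒ V = (0, 2/7)
2. U lies on line PC with PU:UC = 5:4 ⇒ U = (5/9, 4/9)
3. Y lies on line XQ with XY:YQ = 5:2 ⇒ Y = (5/7, 20/7)
2·[VQP] = 5/7, 2·[CYU] = 8/7
[VQP]:[CYU] = 5/7:8/7 = 5/8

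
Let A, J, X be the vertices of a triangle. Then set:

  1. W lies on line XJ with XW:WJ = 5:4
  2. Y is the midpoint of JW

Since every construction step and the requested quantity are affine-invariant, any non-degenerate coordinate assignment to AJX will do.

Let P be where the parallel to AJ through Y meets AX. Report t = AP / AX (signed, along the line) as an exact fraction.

t = 2/9

Assign A = (0, 0), J = (1, 0), X = (0, 1) — the answer is frame-independent, so this choice is without loss of generality.
1. W lies on line XJ with XW:WJ = 5:4 ⇒ W = (5/9, 4/9)
2. Y is the midpoint of JW ⇒ Y = (7/9, 2/9)
through Y parallel to AJ: direction (1, 0); meets AX at P = (0, 2/9)
P = A + t·(X−A) with t = 2/9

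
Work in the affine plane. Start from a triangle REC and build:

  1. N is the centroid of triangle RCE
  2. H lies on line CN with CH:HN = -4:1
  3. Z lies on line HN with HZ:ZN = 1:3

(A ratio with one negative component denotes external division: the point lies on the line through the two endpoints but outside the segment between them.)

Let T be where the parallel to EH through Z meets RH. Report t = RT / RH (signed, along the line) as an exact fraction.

Choose coordinates R = (0, 0), E = (1, 0), C = (0, 1).
1. N is the centroid of triangle RCE ⇒ N = (1/3, 1/3)
2. H lies on line CN with CH:HN = -4:1 ⇒ H = (4/9, 1/9)
3. Z lies on line HN with HZ:ZN = 1:3 ⇒ Z = (5/12, 1/6)
through Z parallel to EH: direction (-5/9, 1/9); meets RH at T = (5/9, 5/36)
T = R + t·(H−R) with t = 5/4

t = 5/4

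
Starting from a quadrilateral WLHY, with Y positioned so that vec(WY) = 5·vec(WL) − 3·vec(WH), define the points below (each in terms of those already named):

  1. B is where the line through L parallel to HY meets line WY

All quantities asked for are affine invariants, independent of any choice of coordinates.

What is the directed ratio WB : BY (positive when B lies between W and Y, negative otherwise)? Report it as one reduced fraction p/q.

WB:BY = 4

Choose coordinates W = (0, 0), L = (1, 0), H = (0, 1), Y = (5, -3).
1. B is where the line through L parallel to HY meets line WY ⇒ B = (4, -12/5)
B = W + t·(Y−W) with t = 4/5, so WB:BY = t:(1−t) = 4/5:1/5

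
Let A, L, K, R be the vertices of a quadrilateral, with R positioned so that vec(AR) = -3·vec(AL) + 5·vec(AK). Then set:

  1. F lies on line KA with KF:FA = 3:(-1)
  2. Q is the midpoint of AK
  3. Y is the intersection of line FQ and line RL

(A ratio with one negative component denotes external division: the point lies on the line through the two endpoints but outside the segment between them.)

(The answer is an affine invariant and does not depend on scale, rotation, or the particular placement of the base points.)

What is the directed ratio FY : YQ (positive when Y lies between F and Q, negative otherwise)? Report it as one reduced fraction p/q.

FY:YQ = -7/3

Choose coordinates A = (0, 0), L = (1, 0), K = (0, 1), R = (-3, 5).
1. F lies on line KA with KF:FA = 3:(-1) ⇒ F = (0, -1/2)
2. Q is the midpoint of AK ⇒ Q = (0, 1/2)
3. Y is the intersection of line FQ and line RL ⇒ Y = (0, 5/4)
Y = F + t·(Q−F) with t = 7/4, so FY:YQ = t:(1−t) = 7/4:-3/4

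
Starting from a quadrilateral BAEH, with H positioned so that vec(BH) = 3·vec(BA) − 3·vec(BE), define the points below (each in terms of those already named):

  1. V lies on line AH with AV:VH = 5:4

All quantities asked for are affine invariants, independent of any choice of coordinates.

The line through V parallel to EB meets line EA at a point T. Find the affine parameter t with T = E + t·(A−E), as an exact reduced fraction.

Work in coordinates with B = (0, 0), A = (1, 0), E = (0, 1), H = (3, -3).
1. V lies on line AH with AV:VH = 5:4 ⇒ V = (19/9, -5/3)
through V parallel to EB: direction (0, -1); meets EA at T = (19/9, -10/9)
T = E + t·(A−E) with t = 19/9

t = 19/9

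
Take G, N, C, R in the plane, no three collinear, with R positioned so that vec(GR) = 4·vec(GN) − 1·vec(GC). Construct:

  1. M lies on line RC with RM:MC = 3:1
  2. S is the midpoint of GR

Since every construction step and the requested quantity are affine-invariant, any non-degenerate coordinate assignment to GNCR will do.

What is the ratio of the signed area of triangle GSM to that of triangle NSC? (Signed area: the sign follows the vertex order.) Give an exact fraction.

[GSM]:[NSC] = 3

Work in coordinates with G = (0, 0), N = (1, 0), C = (0, 1), R = (4, -1).
1. M lies on line RC with RM:MC = 3:1 ⇒ M = (1, 1/2)
2. S is the midpoint of GR ⇒ S = (2, -1/2)
2·[GSM] = 3/2, 2·[NSC] = 1/2
[GSM]:[NSC] = 3/2:1/2 = 3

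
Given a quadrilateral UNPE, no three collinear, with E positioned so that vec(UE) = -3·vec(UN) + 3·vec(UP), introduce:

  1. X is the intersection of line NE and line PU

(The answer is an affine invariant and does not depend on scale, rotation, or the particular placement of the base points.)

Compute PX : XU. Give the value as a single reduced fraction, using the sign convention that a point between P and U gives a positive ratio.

PX:XU = 1/3

Assign U = (0, 0), N = (1, 0), P = (0, 1), E = (-3, 3) — the answer is frame-independent, so this choice is without loss of generality.
1. X is the intersection of line NE and line PU ⇒ X = (0, 3/4)
X = P + t·(U−P) with t = 1/4, so PX:XU = t:(1−t) = 1/4:3/4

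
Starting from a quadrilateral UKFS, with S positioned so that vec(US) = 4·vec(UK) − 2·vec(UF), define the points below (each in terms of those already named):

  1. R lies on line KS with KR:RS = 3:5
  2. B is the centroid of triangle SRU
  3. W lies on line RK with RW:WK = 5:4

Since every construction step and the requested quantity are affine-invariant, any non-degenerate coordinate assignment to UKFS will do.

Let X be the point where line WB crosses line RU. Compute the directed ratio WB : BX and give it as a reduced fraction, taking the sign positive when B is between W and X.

Choose coordinates U = (0, 0), K = (1, 0), F = (0, 1), S = (4, -2).
1. R lies on line KS with KR:RS = 3:5 ⇒ R = (17/8, -3/4)
2. B is the centroid of triangle SRU ⇒ B = (49/24, -11/12)
3. W lies on line RK with RW:WK = 5:4 ⇒ W = (3/2, -1/3)
line WB meets RU at X = (85/48, -5/8)
B = W + t·(X−W) with t = 2, so WB:BX = 2:-1

WB:BX = -2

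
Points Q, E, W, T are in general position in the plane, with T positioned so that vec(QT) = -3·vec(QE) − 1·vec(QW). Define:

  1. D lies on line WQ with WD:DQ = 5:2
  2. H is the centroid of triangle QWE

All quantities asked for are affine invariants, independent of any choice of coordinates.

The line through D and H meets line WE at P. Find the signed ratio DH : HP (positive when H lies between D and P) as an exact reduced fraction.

DH:HP = 8/7

Work in coordinates with Q = (0, 0), E = (1, 0), W = (0, 1), T = (-3, -1).
1. D lies on line WQ with WD:DQ = 5:2 ⇒ D = (0, 2/7)
2. H is the centroid of triangle QWE ⇒ H = (1/3, 1/3)
line DH meets WE at P = (5/8, 3/8)
H = D + t·(P−D) with t = 8/15, so DH:HP = 8/15:7/15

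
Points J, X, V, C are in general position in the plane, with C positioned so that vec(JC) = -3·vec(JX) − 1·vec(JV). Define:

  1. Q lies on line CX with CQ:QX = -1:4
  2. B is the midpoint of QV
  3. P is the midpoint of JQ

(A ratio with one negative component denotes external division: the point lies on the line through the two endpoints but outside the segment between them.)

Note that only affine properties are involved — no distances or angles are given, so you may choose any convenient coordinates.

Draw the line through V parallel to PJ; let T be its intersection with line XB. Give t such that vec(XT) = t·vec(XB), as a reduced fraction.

t = 34/21

Choose coordinates J = (0, 0), X = (1, 0), V = (0, 1), C = (-3, -1).
1. Q lies on line CX with CQ:QX = -1:4 ⇒ Q = (-13/3, -4/3)
2. B is the midpoint of QV ⇒ B = (-13/6, -1/6)
3. P is the midpoint of JQ ⇒ P = (-13/6, -2/3)
through V parallel to PJ: direction (13/6, 2/3); meets XB at T = (-260/63, -17/63)
T = X + t·(B−X) with t = 34/21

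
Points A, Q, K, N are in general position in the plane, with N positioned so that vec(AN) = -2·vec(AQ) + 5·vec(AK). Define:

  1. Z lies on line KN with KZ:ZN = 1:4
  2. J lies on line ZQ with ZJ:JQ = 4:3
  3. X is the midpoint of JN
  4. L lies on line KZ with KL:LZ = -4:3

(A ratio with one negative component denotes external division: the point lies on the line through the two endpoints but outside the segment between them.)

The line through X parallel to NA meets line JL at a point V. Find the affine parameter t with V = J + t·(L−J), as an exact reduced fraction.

t = 31/55

Work in coordinates with A = (0, 0), Q = (1, 0), K = (0, 1), N = (-2, 5).
1. Z lies on line KN with KZ:ZN = 1:4 ⇒ Z = (-2/5, 9/5)
2. J lies on line ZQ with ZJ:JQ = 4:3 ⇒ J = (2/5, 27/35)
3. X is the midpoint of JN ⇒ X = (-4/5, 101/35)
4. L lies on line KZ with KL:LZ = -4:3 ⇒ L = (-8/5, 21/5)
through X parallel to NA: direction (2, -5); meets JL at V = (-8/11, 1041/385)
V = J + t·(L−J) with t = 31/55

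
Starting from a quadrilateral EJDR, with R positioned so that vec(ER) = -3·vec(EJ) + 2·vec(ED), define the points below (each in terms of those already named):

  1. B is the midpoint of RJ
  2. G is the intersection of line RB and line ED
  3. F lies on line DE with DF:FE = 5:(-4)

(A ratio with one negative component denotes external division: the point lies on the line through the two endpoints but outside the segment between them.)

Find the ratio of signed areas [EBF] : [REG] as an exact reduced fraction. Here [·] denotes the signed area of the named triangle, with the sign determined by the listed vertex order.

[EBF]:[REG] = 8/3

Set E = (0, 0), J = (1, 0), D = (0, 1), R = (-3, 2); any affine frame gives the same invariant.
1. B is the midpoint of RJ ⇒ B = (-1, 1)
2. G is the intersection of line RB and line ED ⇒ G = (0, 1/2)
3. F lies on line DE with DF:FE = 5:(-4) ⇒ F = (0, -4)
2·[EBF] = 4, 2·[REG] = 3/2
[EBF]:[REG] = 4:3/2 = 8/3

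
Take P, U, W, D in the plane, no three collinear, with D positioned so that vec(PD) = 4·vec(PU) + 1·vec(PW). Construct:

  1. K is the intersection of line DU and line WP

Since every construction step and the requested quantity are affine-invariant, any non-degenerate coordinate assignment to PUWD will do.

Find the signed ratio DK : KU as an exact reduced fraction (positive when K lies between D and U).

Work in coordinates with P = (0, 0), U = (1, 0), W = (0, 1), D = (4, 1).
1. K is the intersection of line DU and line WP ⇒ K = (0, -1/3)
K = D + t·(U−D) with t = 4/3, so DK:KU = t:(1−t) = 4/3:-1/3

DK:KU = -4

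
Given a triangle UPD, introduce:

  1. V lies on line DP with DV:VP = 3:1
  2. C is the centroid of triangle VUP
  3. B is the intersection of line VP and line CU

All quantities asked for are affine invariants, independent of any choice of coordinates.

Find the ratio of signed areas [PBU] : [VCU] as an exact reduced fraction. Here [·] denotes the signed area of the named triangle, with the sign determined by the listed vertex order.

[PBU]:[VCU] = -3/2

Choose coordinates U = (0, 0), P = (1, 0), D = (0, 1).
1. V lies on line DP with DV:VP = 3:1 ⇒ V = (3/4, 1/4)
2. C is the centroid of triangle VUP ⇒ C = (7/12, 1/12)
3. B is the intersection of line VP and line CU ⇒ B = (7/8, 1/8)
2·[PBU] = 1/8, 2·[VCU] = -1/12
[PBU]:[VCU] = 1/8:-1/12 = -3/2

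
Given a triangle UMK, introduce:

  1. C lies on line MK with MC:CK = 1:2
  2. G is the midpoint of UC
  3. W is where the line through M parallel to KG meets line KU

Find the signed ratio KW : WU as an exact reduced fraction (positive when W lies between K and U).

Work in coordinates with U = (0, 0), M = (1, 0), K = (0, 1).
1. C lies on line MK with MC:CK = 1:2 ⇒ C = (2/3, 1/3)
2. G is the midpoint of UC ⇒ G = (1/3, 1/6)
3. W is where the line through M parallel to KG meets line KU ⇒ W = (0, 5/2)
W = K + t·(U−K) with t = -3/2, so KW:WU = t:(1−t) = -3/2:5/2

KW:WU = -3/5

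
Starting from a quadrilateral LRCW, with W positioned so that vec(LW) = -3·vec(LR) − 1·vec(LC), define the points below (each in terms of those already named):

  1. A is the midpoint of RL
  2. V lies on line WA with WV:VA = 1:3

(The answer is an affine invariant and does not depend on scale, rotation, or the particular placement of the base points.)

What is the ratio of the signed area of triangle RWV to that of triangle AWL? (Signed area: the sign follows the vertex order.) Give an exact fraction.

[RWV]:[AWL] = 1/4

Work in coordinates with L = (0, 0), R = (1, 0), C = (0, 1), W = (-3, -1).
1. A is the midpoint of RL ⇒ A = (1/2, 0)
2. V lies on line WA with WV:VA = 1:3 ⇒ V = (-17/8, -3/4)
2·[RWV] = -1/8, 2·[AWL] = -1/2
[RWV]:[AWL] = -1/8:-1/2 = 1/4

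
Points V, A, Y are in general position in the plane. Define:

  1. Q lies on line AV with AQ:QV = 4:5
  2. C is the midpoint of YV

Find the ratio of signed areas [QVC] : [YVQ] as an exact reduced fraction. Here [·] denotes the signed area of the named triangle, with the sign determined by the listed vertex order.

Choose coordinates V = (0, 0), A = (1, 0), Y = (0, 1).
1. Q lies on line AV with AQ:QV = 4:5 ⇒ Q = (5/9, 0)
2. C is the midpoint of YV ⇒ C = (0, 1/2)
2·[QVC] = -5/18, 2·[YVQ] = 5/9
[QVC]:[YVQ] = -5/18:5/9 = -1/2

[QVC]:[YVQ] = -1/2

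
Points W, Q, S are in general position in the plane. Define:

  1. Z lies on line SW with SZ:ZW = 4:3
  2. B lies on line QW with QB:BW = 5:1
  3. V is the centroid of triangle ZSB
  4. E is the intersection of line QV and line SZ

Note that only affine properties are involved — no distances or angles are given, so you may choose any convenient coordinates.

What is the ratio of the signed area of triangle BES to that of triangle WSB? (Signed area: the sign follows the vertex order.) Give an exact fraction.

[BES]:[WSB] = 59/119

Work in coordinates with W = (0, 0), Q = (1, 0), S = (0, 1).
1. Z lies on line SW with SZ:ZW = 4:3 ⇒ Z = (0, 3/7)
2. B lies on line QW with QB:BW = 5:1 ⇒ B = (1/6, 0)
3. V is the centroid of triangle ZSB ⇒ V = (1/18, 10/21)
4. E is the intersection of line QV and line SZ ⇒ E = (0, 60/119)
2·[BES] = -59/714, 2·[WSB] = -1/6
[BES]:[WSB] = -59/714:-1/6 = 59/119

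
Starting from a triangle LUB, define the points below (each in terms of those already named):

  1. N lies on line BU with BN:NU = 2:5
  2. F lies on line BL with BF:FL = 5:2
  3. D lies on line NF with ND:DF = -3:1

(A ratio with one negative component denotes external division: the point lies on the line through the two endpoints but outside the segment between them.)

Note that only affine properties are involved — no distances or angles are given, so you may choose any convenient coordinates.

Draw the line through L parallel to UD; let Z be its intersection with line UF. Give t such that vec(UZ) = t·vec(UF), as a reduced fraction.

t = -7/25

Work in coordinates with L = (0, 0), U = (1, 0), B = (0, 1).
1. N lies on line BU with BN:NU = 2:5 ⇒ N = (2/7, 5/7)
2. F lies on line BL with BF:FL = 5:2 ⇒ F = (0, 2/7)
3. D lies on line NF with ND:DF = -3:1 ⇒ D = (-1/7, 1/14)
through L parallel to UD: direction (-8/7, 1/14); meets UF at Z = (32/25, -2/25)
Z = U + t·(F−U) with t = -7/25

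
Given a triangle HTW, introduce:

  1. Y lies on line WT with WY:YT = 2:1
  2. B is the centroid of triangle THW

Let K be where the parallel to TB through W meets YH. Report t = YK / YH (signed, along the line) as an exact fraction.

t = -1/2

Work in coordinates with H = (0, 0), T = (1, 0), W = (0, 1).
1. Y lies on line WT with WY:YT = 2:1 ⇒ Y = (2/3, 1/3)
2. B is the centroid of triangle THW ⇒ B = (1/3, 1/3)
through W parallel to TB: direction (-2/3, 1/3); meets YH at K = (1, 1/2)
K = Y + t·(H−Y) with t = -1/2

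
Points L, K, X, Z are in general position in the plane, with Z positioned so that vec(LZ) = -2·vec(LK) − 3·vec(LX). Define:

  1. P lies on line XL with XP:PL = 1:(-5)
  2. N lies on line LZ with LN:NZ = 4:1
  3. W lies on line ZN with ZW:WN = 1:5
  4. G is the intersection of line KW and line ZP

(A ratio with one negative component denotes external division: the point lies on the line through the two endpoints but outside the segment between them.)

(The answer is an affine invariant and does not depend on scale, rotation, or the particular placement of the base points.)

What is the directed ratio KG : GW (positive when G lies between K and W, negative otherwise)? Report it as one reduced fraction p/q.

Set L = (0, 0), K = (1, 0), X = (0, 1), Z = (-2, -3); any affine frame gives the same invariant.
1. P lies on line XL with XP:PL = 1:(-5) ⇒ P = (0, 5/4)
2. N lies on line LZ with LN:NZ = 4:1 ⇒ N = (-8/5, -12/5)
3. W lies on line ZN with ZW:WN = 1:5 ⇒ W = (-29/15, -29/10)
4. G is the intersection of line KW and line ZP ⇒ G = (-197/100, -2349/800)
G = K + t·(W−K) with t = 81/80, so KG:GW = t:(1−t) = 81/80:-1/80

KG:GW = -81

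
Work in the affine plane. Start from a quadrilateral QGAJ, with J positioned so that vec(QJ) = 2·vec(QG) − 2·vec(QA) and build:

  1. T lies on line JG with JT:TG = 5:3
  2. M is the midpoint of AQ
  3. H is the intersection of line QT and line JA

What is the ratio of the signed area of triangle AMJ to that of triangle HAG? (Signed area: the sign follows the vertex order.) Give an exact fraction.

[AMJ]:[HAG] = -21/11

Choose coordinates Q = (0, 0), G = (1, 0), A = (0, 1), J = (2, -2).
1. T lies on line JG with JT:TG = 5:3 ⇒ T = (11/8, -3/4)
2. M is the midpoint of AQ ⇒ M = (0, 1/2)
3. H is the intersection of line QT and line JA ⇒ H = (22/21, -4/7)
2·[AMJ] = 1, 2·[HAG] = -11/21
[AMJ]:[HAG] = 1:-11/21 = -21/11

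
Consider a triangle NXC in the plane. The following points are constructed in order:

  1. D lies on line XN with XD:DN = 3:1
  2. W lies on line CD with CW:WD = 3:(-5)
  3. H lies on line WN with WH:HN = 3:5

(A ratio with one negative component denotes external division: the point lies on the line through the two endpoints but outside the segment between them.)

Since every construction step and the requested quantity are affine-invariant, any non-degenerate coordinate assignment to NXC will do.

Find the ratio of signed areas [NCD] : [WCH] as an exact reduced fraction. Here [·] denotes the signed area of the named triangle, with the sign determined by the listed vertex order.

[NCD]:[WCH] = 16/9

Assign N = (0, 0), X = (1, 0), C = (0, 1) — the answer is frame-independent, so this choice is without loss of generality.
1. D lies on line XN with XD:DN = 3:1 ⇒ D = (1/4, 0)
2. W lies on line CD with CW:WD = 3:(-5) ⇒ W = (-3/8, 5/2)
3. H lies on line WN with WH:HN = 3:5 ⇒ H = (-15/64, 25/16)
2·[NCD] = -1/4, 2·[WCH] = -9/64
[NCD]:[WCH] = -1/4:-9/64 = 16/9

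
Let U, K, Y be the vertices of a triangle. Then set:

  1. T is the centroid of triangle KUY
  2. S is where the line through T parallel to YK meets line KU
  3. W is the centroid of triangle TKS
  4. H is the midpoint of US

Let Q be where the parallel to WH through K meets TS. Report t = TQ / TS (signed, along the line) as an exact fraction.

Choose coordinates U = (0, 0), K = (1, 0), Y = (0, 1).
1. T is the centroid of triangle KUY ⇒ T = (1/3, 1/3)
2. S is where the line through T parallel to YK meets line KU ⇒ S = (2/3, 0)
3. W is the centroid of triangle TKS ⇒ W = (2/3, 1/9)
4. H is the midpoint of US ⇒ H = (1/3, 0)
through K parallel to WH: direction (-1/3, -1/9); meets TS at Q = (3/4, -1/12)
Q = T + t·(S−T) with t = 5/4

t = 5/4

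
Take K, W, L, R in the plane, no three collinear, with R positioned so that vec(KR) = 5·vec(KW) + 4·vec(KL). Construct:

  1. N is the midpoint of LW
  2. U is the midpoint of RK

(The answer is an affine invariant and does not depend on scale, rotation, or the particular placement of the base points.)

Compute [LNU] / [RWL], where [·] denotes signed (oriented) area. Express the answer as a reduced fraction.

Set K = (0, 0), W = (1, 0), L = (0, 1), R = (5, 4); any affine frame gives the same invariant.
1. N is the midpoint of LW ⇒ N = (1/2, 1/2)
2. U is the midpoint of RK ⇒ U = (5/2, 2)
2·[LNU] = 7/4, 2·[RWL] = -8
[LNU]:[RWL] = 7/4:-8 = -7/32

[LNU]:[RWL] = -7/32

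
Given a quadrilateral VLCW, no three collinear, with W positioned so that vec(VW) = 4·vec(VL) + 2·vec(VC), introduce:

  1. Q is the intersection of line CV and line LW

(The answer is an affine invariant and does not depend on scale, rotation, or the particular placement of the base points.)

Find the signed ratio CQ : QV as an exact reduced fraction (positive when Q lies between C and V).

CQ:QV = -5/2

Set V = (0, 0), L = (1, 0), C = (0, 1), W = (4, 2); any affine frame gives the same invariant.
1. Q is the intersection of line CV and line LW ⇒ Q = (0, -2/3)
Q = C + t·(V−C) with t = 5/3, so CQ:QV = t:(1−t) = 5/3:-2/3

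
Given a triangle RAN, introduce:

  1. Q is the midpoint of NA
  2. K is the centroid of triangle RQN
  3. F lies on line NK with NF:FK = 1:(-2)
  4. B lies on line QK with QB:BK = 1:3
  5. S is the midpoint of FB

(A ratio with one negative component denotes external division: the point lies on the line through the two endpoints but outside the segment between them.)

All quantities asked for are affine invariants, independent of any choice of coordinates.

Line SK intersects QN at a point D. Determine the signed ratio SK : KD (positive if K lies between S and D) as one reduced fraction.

Assign R = (0, 0), A = (1, 0), N = (0, 1) — the answer is frame-independent, so this choice is without loss of generality.
1. Q is the midpoint of NA ⇒ Q = (1/2, 1/2)
2. K is the centroid of triangle RQN ⇒ K = (1/6, 1/2)
3. F lies on line NK with NF:FK = 1:(-2) ⇒ F = (-1/6, 3/2)
4. B lies on line QK with QB:BK = 1:3 ⇒ B = (5/12, 1/2)
5. S is the midpoint of FB ⇒ S = (1/8, 1)
line SK meets QN at D = (3/22, 19/22)
K = S + t·(D−S) with t = 11/3, so SK:KD = 11/3:-8/3

SK:KD = -11/8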